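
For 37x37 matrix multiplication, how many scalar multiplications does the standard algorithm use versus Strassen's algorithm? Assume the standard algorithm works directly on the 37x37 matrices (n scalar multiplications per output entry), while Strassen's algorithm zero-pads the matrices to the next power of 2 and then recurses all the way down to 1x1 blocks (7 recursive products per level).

Matrix multiplication for 37x37 matrices:

Strassen's algorithm requires power-of-2 dimensions. Pad 37x37 to 64x64 (next power of 2).

Standard algorithm: 37^3 = 50653 multiplications
Strassen's algorithm: 7^(log2(64)) = 7^6 = 117649 multiplications
Difference: 50653 - 117649 = -66996 (Strassen uses MORE here due to padding overhead — for small or just-over-power-of-2 n, padding can outweigh the per-level savings)

Standard: 50653 multiplications (37^3). Strassen: 117649 multiplications (7^6, after padding to 64x64). Strassen reduces 8 recursive multiplications to 7 at each level.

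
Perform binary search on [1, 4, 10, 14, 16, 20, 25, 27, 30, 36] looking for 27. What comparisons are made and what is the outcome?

Binary search for 27 in [1, 4, 10, 14, 16, 20, 25, 27, 30, 36]:

lo=0, hi=9, mid=4, arr[mid]=16 -> 16 < 27, search right half
lo=5, hi=9, mid=7, arr[mid]=27 -> Found target at index 7!

Binary search finds 27 at index 7 after 2 comparisons. The search repeatedly halves the search space by comparing with the middle element.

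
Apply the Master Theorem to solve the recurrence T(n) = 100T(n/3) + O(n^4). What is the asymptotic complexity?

Master Theorem for T(n) = 100T(n/3) + O(n^4):

a = 100, b = 3, c = 4
log_b(a) = log_3(100) = 4.1918

Case 1: c = 4 < log_3(100) = 4.1918
T(n) = O(n^(log_3 100))

For T(n) = 100T(n/3) + O(n^4): log_3(100) = 4.1918. This is Case 1 of the Master Theorem (c < log_b(a), work dominated by leaves), giving O(n^(log_3 100)).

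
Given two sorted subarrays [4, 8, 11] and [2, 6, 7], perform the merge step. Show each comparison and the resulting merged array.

Merging process:

Compare 4 vs 2: take 2 from right. Merged: [2]
Compare 4 vs 6: take 4 from left. Merged: [2, 4]
Compare 8 vs 6: take 6 from right. Merged: [2, 4, 6]
Compare 8 vs 7: take 7 from right. Merged: [2, 4, 6, 7]
Append remaining from left: [8, 11]. Merged: [2, 4, 6, 7, 8, 11]

Final merged array: [2, 4, 6, 7, 8, 11]
Total comparisons: 4

The merged array is [2, 4, 6, 7, 8, 11], requiring 4 comparisons. The merge step runs in O(n) time where n is the total number of elements.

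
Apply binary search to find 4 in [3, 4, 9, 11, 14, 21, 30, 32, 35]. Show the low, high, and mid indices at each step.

Binary search for 4 in [3, 4, 9, 11, 14, 21, 30, 32, 35]:

lo=0, hi=8, mid=4, arr[mid]=14 -> 14 > 4, search left half
lo=0, hi=3, mid=1, arr[mid]=4 -> Found target at index 1!

Binary search finds 4 at index 1 after 2 comparisons. The search repeatedly halves the search space by comparing with the middle element.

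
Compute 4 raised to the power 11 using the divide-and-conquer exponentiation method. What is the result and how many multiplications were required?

Computing 4^11 by squaring (build up from 4^1; each line after the first costs one multiplication):

4^1 = 4
4^2 = (4^1)^2 = 4^2 = 16
4^4 = (4^2)^2 = 16^2 = 256
4^5 = 4 * 4^4 = 4 * 256 = 1024
4^10 = (4^5)^2 = 1024^2 = 1048576
4^11 = 4 * 4^10 = 4 * 1048576 = 4194304

Result: 4194304
Multiplications needed: 5 (5 lines after 4^1)

4^11 = 4194304. Using exponentiation by squaring, this requires 5 multiplications. The key idea: if the exponent is even, square the half-power; if odd, multiply by the base once.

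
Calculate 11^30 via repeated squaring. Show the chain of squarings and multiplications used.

Computing 11^30 by squaring (build up from 11^1; each line after the first costs one multiplication):

11^1 = 11
11^2 = (11^1)^2 = 11^2 = 121
11^3 = 11 * 11^2 = 11 * 121 = 1331
11^6 = (11^3)^2 = 1331^2 = 1771561
11^7 = 11 * 11^6 = 11 * 1771561 = 19487171
11^14 = (11^7)^2 = 19487171^2 = 379749833583241
11^15 = 11 * 11^14 = 11 * 379749833583241 = 4177248169415651
11^30 = (11^15)^2 = 4177248169415651^2 = 17449402268886407318558803753801

Result: 17449402268886407318558803753801
Multiplications needed: 7 (7 lines after 11^1)

11^30 = 17449402268886407318558803753801. Using exponentiation by squaring, this requires 7 multiplications. The key idea: if the exponent is even, square the half-power; if odd, multiply by the base once.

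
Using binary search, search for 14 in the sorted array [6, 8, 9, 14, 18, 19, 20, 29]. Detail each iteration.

Binary search for 14 in [6, 8, 9, 14, 18, 19, 20, 29]:

lo=0, hi=7, mid=3, arr[mid]=14 -> Found target at index 3!

Binary search finds 14 at index 3 after 1 comparisons. The search repeatedly halves the search space by comparing with the middle element.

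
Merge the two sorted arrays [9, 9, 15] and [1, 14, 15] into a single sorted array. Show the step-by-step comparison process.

Merging process:

Compare 9 vs 1: take 1 from right. Merged: [1]
Compare 9 vs 14: take 9 from left. Merged: [1, 9]
Compare 9 vs 14: take 9 from left. Merged: [1, 9, 9]
Compare 15 vs 14: take 14 from right. Merged: [1, 9, 9, 14]
Compare 15 vs 15: take 15 from left. Merged: [1, 9, 9, 14, 15]
Append remaining from right: [15]. Merged: [1, 9, 9, 14, 15, 15]

Final merged array: [1, 9, 9, 14, 15, 15]
Total comparisons: 5

The merged array is [1, 9, 9, 14, 15, 15], requiring 5 comparisons. The merge step runs in O(n) time where n is the total number of elements.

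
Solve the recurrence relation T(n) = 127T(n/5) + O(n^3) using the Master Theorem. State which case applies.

Master Theorem for T(n) = 127T(n/5) + O(n^3):

a = 127, b = 5, c = 3
log_b(a) = log_5(127) = 3.0099

Case 1: c = 3 < log_5(127) = 3.0099
T(n) = O(n^(log_5 127))

For T(n) = 127T(n/5) + O(n^3): log_5(127) = 3.0099. This is Case 1 of the Master Theorem (c < log_b(a), work dominated by leaves), giving O(n^(log_5 127)).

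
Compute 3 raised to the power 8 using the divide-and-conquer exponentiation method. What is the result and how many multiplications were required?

Computing 3^8 by squaring (build up from 3^1; each line after the first costs one multiplication):

3^1 = 3
3^2 = (3^1)^2 = 3^2 = 9
3^4 = (3^2)^2 = 9^2 = 81
3^8 = (3^4)^2 = 81^2 = 6561

Result: 6561
Multiplications needed: 3 (3 lines after 3^1)

3^8 = 6561. Using exponentiation by squaring, this requires 3 multiplications. The key idea: if the exponent is even, square the half-power; if odd, multiply by the base once.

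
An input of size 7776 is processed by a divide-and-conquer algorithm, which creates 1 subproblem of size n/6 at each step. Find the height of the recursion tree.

For divide and conquer with division factor 6:

Problem sizes at each level:
Level 0: 7776
Level 1: 1296
Level 2: 216
Level 3: 36
Level 4: 6
Level 5: 1

The root is level 0 and the size-1 base case is level 5 (the tree spans levels 0 through 5, i.e. 6 levels counting the root), so the depth is the number of divisions: log_6(7776) = 5

The recursion tree depth is log_6(7776) = 5. At each level, the problem size is divided by 6, so it takes 5 divisions to reduce to a base case of size 1. The algorithm makes 1 recursive call at each level.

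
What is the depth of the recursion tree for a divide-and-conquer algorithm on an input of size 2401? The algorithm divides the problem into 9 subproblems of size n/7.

For divide and conquer with division factor 7:

Problem sizes at each level:
Level 0: 2401
Level 1: 343
Level 2: 49
Level 3: 7
Level 4: 1

The root is level 0 and the size-1 base case is level 4 (the tree spans levels 0 through 4, i.e. 5 levels counting the root), so the depth is the number of divisions: log_7(2401) = 4

The recursion tree depth is log_7(2401) = 4. At each level, the problem size is divided by 7, so it takes 4 divisions to reduce to a base case of size 1. The algorithm makes 9 recursive calls at each level.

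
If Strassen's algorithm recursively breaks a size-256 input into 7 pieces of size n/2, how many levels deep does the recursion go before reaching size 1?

For divide and conquer with division factor 2:

Problem sizes at each level:
Level 0: 256
Level 1: 128
Level 2: 64
Level 3: 32
Level 4: 16
Level 5: 8
Level 6: 4
Level 7: 2
Level 8: 1

The root is level 0 and the size-1 base case is level 8 (the tree spans levels 0 through 8, i.e. 9 levels counting the root), so the depth is the number of divisions: log_2(256) = 8

The recursion tree depth is log_2(256) = 8. At each level, the problem size is divided by 2, so it takes 8 divisions to reduce to a base case of size 1. The algorithm makes 7 recursive calls at each level.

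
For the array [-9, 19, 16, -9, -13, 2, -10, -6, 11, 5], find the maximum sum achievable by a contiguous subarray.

Using Kadane's algorithm on [-9, 19, 16, -9, -13, 2, -10, -6, 11, 5]:

Scanning through the array:
Position 1 (value 19): max_ending_here = 19, max_so_far = 19
Position 2 (value 16): max_ending_here = 35, max_so_far = 35
Position 3 (value -9): max_ending_here = 26, max_so_far = 35
Position 4 (value -13): max_ending_here = 13, max_so_far = 35
Position 5 (value 2): max_ending_here = 15, max_so_far = 35
Position 6 (value -10): max_ending_here = 5, max_so_far = 35
Position 7 (value -6): max_ending_here = -1, max_so_far = 35
Position 8 (value 11): max_ending_here = 11, max_so_far = 35
Position 9 (value 5): max_ending_here = 16, max_so_far = 35

Maximum subarray: [19, 16]
Maximum sum: 35

The maximum subarray is [19, 16] with sum 35. This subarray runs from index 1 to index 2.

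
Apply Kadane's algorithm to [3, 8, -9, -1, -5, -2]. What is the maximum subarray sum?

Using Kadane's algorithm on [3, 8, -9, -1, -5, -2]:

Scanning through the array:
Position 1 (value 8): max_ending_here = 11, max_so_far = 11
Position 2 (value -9): max_ending_here = 2, max_so_far = 11
Position 3 (value -1): max_ending_here = 1, max_so_far = 11
Position 4 (value -5): max_ending_here = -4, max_so_far = 11
Position 5 (value -2): max_ending_here = -2, max_so_far = 11

Maximum subarray: [3, 8]
Maximum sum: 11

The maximum subarray is [3, 8] with sum 11. This subarray runs from index 0 to index 1.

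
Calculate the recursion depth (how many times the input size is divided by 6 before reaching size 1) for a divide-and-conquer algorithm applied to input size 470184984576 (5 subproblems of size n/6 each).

For divide and conquer with division factor 6:

Problem sizes at each level:
Level 0: 470184984576
Level 1: 78364164096
Level 2: 13060694016
Level 3: 2176782336
Level 4: 362797056
Level 5: 60466176
Level 6: 10077696
Level 7: 1679616
Level 8: 279936
Level 9: 46656
Level 10: 7776
Level 11: 1296
Level 12: 216
Level 13: 36
Level 14: 6
Level 15: 1

The root is level 0 and the size-1 base case is level 15 (the tree spans levels 0 through 15, i.e. 16 levels counting the root), so the depth is the number of divisions: log_6(470184984576) = 15

The recursion tree depth is log_6(470184984576) = 15. At each level, the problem size is divided by 6, so it takes 15 divisions to reduce to a base case of size 1. The algorithm makes 5 recursive calls at each level.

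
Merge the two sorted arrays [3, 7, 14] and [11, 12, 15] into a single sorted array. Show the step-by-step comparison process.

Merging process:

Compare 3 vs 11: take 3 from left. Merged: [3]
Compare 7 vs 11: take 7 from left. Merged: [3, 7]
Compare 14 vs 11: take 11 from right. Merged: [3, 7, 11]
Compare 14 vs 12: take 12 from right. Merged: [3, 7, 11, 12]
Compare 14 vs 15: take 14 from left. Merged: [3, 7, 11, 12, 14]
Append remaining from right: [15]. Merged: [3, 7, 11, 12, 14, 15]

Final merged array: [3, 7, 11, 12, 14, 15]
Total comparisons: 5

The merged array is [3, 7, 11, 12, 14, 15], requiring 5 comparisons. The merge step runs in O(n) time where n is the total number of elements.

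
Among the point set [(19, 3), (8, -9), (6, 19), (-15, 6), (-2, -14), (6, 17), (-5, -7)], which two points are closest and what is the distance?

Computing all pairwise distances among 7 points:

d((19, 3), (8, -9)) = 16.2788
d((19, 3), (6, 19)) = 20.6155
d((19, 3), (-15, 6)) = 34.1321
d((19, 3), (-2, -14)) = 27.0185
d((19, 3), (6, 17)) = 19.105
d((19, 3), (-5, -7)) = 26.0
d((8, -9), (6, 19)) = 28.0713
d((8, -9), (-15, 6)) = 27.4591
d((8, -9), (-2, -14)) = 11.1803
d((8, -9), (6, 17)) = 26.0768
d((8, -9), (-5, -7)) = 13.1529
d((6, 19), (-15, 6)) = 24.6982
d((6, 19), (-2, -14)) = 33.9559
d((6, 19), (6, 17)) = 2.0 <-- minimum
d((6, 19), (-5, -7)) = 28.2312
d((-15, 6), (-2, -14)) = 23.8537
d((-15, 6), (6, 17)) = 23.7065
d((-15, 6), (-5, -7)) = 16.4012
d((-2, -14), (6, 17)) = 32.0156
d((-2, -14), (-5, -7)) = 7.6158
d((6, 17), (-5, -7)) = 26.4008

Closest pair: (6, 19) and (6, 17) with distance 2.0

The closest pair is (6, 19) and (6, 17) with Euclidean distance 2.0. For 7 points, brute-force pairwise comparison is shown above. For large n, the divide-and-conquer algorithm (sort by x, recurse on halves, check the dividing strip) achieves O(n log n).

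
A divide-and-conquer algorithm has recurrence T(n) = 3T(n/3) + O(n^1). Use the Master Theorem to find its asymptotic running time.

Master Theorem for T(n) = 3T(n/3) + O(n^1):

a = 3, b = 3, c = 1
log_b(a) = log_3(3) = 1.0000

Case 2: c = 1 = log_3(3) = 1.0000
T(n) = O(n^1 log n) = O(n log n)

For T(n) = 3T(n/3) + O(n^1): log_3(3) = 1.0000. This is Case 2 of the Master Theorem (c = log_b(a), equal work at all levels), giving O(n log n).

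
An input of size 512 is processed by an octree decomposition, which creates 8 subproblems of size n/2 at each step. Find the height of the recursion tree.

For divide and conquer with division factor 2:

Problem sizes at each level:
Level 0: 512
Level 1: 256
Level 2: 128
Level 3: 64
Level 4: 32
Level 5: 16
Level 6: 8
Level 7: 4
Level 8: 2
Level 9: 1

The root is level 0 and the size-1 base case is level 9 (the tree spans levels 0 through 9, i.e. 10 levels counting the root), so the depth is the number of divisions: log_2(512) = 9

The recursion tree depth is log_2(512) = 9. At each level, the problem size is divided by 2, so it takes 9 divisions to reduce to a base case of size 1. The algorithm makes 8 recursive calls at each level.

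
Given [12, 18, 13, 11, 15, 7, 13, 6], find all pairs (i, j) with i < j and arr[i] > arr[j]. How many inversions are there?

Finding inversions in [12, 18, 13, 11, 15, 7, 13, 6]:

(0, 3): arr[0]=12 > arr[3]=11
(0, 5): arr[0]=12 > arr[5]=7
(0, 7): arr[0]=12 > arr[7]=6
(1, 2): arr[1]=18 > arr[2]=13
(1, 3): arr[1]=18 > arr[3]=11
(1, 4): arr[1]=18 > arr[4]=15
(1, 5): arr[1]=18 > arr[5]=7
(1, 6): arr[1]=18 > arr[6]=13
(1, 7): arr[1]=18 > arr[7]=6
(2, 3): arr[2]=13 > arr[3]=11
(2, 5): arr[2]=13 > arr[5]=7
(2, 7): arr[2]=13 > arr[7]=6
(3, 5): arr[3]=11 > arr[5]=7
(3, 7): arr[3]=11 > arr[7]=6
(4, 5): arr[4]=15 > arr[5]=7
(4, 6): arr[4]=15 > arr[6]=13
(4, 7): arr[4]=15 > arr[7]=6
(5, 7): arr[5]=7 > arr[7]=6
(6, 7): arr[6]=13 > arr[7]=6

Total inversions: 19

The array has 19 inversion(s): (0,3), (0,5), (0,7), (1,2), (1,3), (1,4), (1,5), (1,6), (1,7), (2,3), (2,5), (2,7), (3,5), (3,7), (4,5), (4,6), (4,7), (5,7), (6,7). Each pair (i,j) satisfies i < j and arr[i] > arr[j].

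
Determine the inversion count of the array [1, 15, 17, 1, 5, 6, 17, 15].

Finding inversions in [1, 15, 17, 1, 5, 6, 17, 15]:

(1, 3): arr[1]=15 > arr[3]=1
(1, 4): arr[1]=15 > arr[4]=5
(1, 5): arr[1]=15 > arr[5]=6
(2, 3): arr[2]=17 > arr[3]=1
(2, 4): arr[2]=17 > arr[4]=5
(2, 5): arr[2]=17 > arr[5]=6
(2, 7): arr[2]=17 > arr[7]=15
(6, 7): arr[6]=17 > arr[7]=15

Total inversions: 8

The array has 8 inversion(s): (1,3), (1,4), (1,5), (2,3), (2,4), (2,5), (2,7), (6,7). Each pair (i,j) satisfies i < j and arr[i] > arr[j].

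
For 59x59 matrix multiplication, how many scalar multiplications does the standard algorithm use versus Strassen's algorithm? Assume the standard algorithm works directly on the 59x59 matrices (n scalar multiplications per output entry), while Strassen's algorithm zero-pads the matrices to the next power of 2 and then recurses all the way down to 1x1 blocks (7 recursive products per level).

Matrix multiplication for 59x59 matrices:

Strassen's algorithm requires power-of-2 dimensions. Pad 59x59 to 64x64 (next power of 2).

Standard algorithm: 59^3 = 205379 multiplications
Strassen's algorithm: 7^(log2(64)) = 7^6 = 117649 multiplications
Savings: 205379 - 117649 = 87730 multiplications

Standard: 205379 multiplications (59^3). Strassen: 117649 multiplications (7^6, after padding to 64x64). Strassen reduces 8 recursive multiplications to 7 at each level.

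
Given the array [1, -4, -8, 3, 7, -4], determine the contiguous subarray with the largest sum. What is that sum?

Using Kadane's algorithm on [1, -4, -8, 3, 7, -4]:

Scanning through the array:
Position 1 (value -4): max_ending_here = -3, max_so_far = 1
Position 2 (value -8): max_ending_here = -8, max_so_far = 1
Position 3 (value 3): max_ending_here = 3, max_so_far = 3
Position 4 (value 7): max_ending_here = 10, max_so_far = 10
Position 5 (value -4): max_ending_here = 6, max_so_far = 10

Maximum subarray: [3, 7]
Maximum sum: 10

The maximum subarray is [3, 7] with sum 10. This subarray runs from index 3 to index 4.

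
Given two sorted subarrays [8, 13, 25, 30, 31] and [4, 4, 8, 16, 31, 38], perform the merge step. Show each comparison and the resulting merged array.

Merging process:

Compare 8 vs 4: take 4 from right. Merged: [4]
Compare 8 vs 4: take 4 from right. Merged: [4, 4]
Compare 8 vs 8: take 8 from left. Merged: [4, 4, 8]
Compare 13 vs 8: take 8 from right. Merged: [4, 4, 8, 8]
Compare 13 vs 16: take 13 from left. Merged: [4, 4, 8, 8, 13]
Compare 25 vs 16: take 16 from right. Merged: [4, 4, 8, 8, 13, 16]
Compare 25 vs 31: take 25 from left. Merged: [4, 4, 8, 8, 13, 16, 25]
Compare 30 vs 31: take 30 from left. Merged: [4, 4, 8, 8, 13, 16, 25, 30]
Compare 31 vs 31: take 31 from left. Merged: [4, 4, 8, 8, 13, 16, 25, 30, 31]
Append remaining from right: [31, 38]. Merged: [4, 4, 8, 8, 13, 16, 25, 30, 31, 31, 38]

Final merged array: [4, 4, 8, 8, 13, 16, 25, 30, 31, 31, 38]
Total comparisons: 9

The merged array is [4, 4, 8, 8, 13, 16, 25, 30, 31, 31, 38], requiring 9 comparisons. The merge step runs in O(n) time where n is the total number of elements.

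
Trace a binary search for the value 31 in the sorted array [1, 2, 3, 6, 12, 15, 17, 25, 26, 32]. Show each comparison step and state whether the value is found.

Binary search for 31 in [1, 2, 3, 6, 12, 15, 17, 25, 26, 32]:

lo=0, hi=9, mid=4, arr[mid]=12 -> 12 < 31, search right half
lo=5, hi=9, mid=7, arr[mid]=25 -> 25 < 31, search right half
lo=8, hi=9, mid=8, arr[mid]=26 -> 26 < 31, search right half
lo=9, hi=9, mid=9, arr[mid]=32 -> 32 > 31, search left half
lo=9 > hi=8, target 31 not found

Binary search determines that 31 is not in the array after 4 comparisons. The search space was exhausted without finding the target.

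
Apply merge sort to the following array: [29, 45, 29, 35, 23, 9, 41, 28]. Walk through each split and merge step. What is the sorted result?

Merge sort trace:

Split: [29, 45, 29, 35, 23, 9, 41, 28] -> [29, 45, 29, 35] and [23, 9, 41, 28]
  Split: [29, 45, 29, 35] -> [29, 45] and [29, 35]
    Split: [29, 45] -> [29] and [45]
    Merge: [29] + [45] -> [29, 45]
    Split: [29, 35] -> [29] and [35]
    Merge: [29] + [35] -> [29, 35]
  Merge: [29, 45] + [29, 35] -> [29, 29, 35, 45]
  Split: [23, 9, 41, 28] -> [23, 9] and [41, 28]
    Split: [23, 9] -> [23] and [9]
    Merge: [23] + [9] -> [9, 23]
    Split: [41, 28] -> [41] and [28]
    Merge: [41] + [28] -> [28, 41]
  Merge: [9, 23] + [28, 41] -> [9, 23, 28, 41]
Merge: [29, 29, 35, 45] + [9, 23, 28, 41] -> [9, 23, 28, 29, 29, 35, 41, 45]

Final sorted array: [9, 23, 28, 29, 29, 35, 41, 45]

The merge sort proceeds by recursively splitting the array and merging sorted halves.
After all merges, the sorted array is [9, 23, 28, 29, 29, 35, 41, 45].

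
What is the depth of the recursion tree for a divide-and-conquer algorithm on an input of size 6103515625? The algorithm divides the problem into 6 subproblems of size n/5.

For divide and conquer with division factor 5:

Problem sizes at each level:
Level 0: 6103515625
Level 1: 1220703125
Level 2: 244140625
Level 3: 48828125
Level 4: 9765625
Level 5: 1953125
Level 6: 390625
Level 7: 78125
Level 8: 15625
Level 9: 3125
Level 10: 625
Level 11: 125
Level 12: 25
Level 13: 5
Level 14: 1

The root is level 0 and the size-1 base case is level 14 (the tree spans levels 0 through 14, i.e. 15 levels counting the root), so the depth is the number of divisions: log_5(6103515625) = 14

The recursion tree depth is log_5(6103515625) = 14. At each level, the problem size is divided by 5, so it takes 14 divisions to reduce to a base case of size 1. The algorithm makes 6 recursive calls at each level.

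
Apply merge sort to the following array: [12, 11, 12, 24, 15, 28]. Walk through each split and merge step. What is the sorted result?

Merge sort trace:

Split: [12, 11, 12, 24, 15, 28] -> [12, 11, 12] and [24, 15, 28]
  Split: [12, 11, 12] -> [12] and [11, 12]
    Split: [11, 12] -> [11] and [12]
    Merge: [11] + [12] -> [11, 12]
  Merge: [12] + [11, 12] -> [11, 12, 12]
  Split: [24, 15, 28] -> [24] and [15, 28]
    Split: [15, 28] -> [15] and [28]
    Merge: [15] + [28] -> [15, 28]
  Merge: [24] + [15, 28] -> [15, 24, 28]
Merge: [11, 12, 12] + [15, 24, 28] -> [11, 12, 12, 15, 24, 28]

Final sorted array: [11, 12, 12, 15, 24, 28]

The merge sort proceeds by recursively splitting the array and merging sorted halves.
After all merges, the sorted array is [11, 12, 12, 15, 24, 28].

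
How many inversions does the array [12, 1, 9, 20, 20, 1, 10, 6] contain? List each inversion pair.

Finding inversions in [12, 1, 9, 20, 20, 1, 10, 6]:

(0, 1): arr[0]=12 > arr[1]=1
(0, 2): arr[0]=12 > arr[2]=9
(0, 5): arr[0]=12 > arr[5]=1
(0, 6): arr[0]=12 > arr[6]=10
(0, 7): arr[0]=12 > arr[7]=6
(2, 5): arr[2]=9 > arr[5]=1
(2, 7): arr[2]=9 > arr[7]=6
(3, 5): arr[3]=20 > arr[5]=1
(3, 6): arr[3]=20 > arr[6]=10
(3, 7): arr[3]=20 > arr[7]=6
(4, 5): arr[4]=20 > arr[5]=1
(4, 6): arr[4]=20 > arr[6]=10
(4, 7): arr[4]=20 > arr[7]=6
(6, 7): arr[6]=10 > arr[7]=6

Total inversions: 14

The array has 14 inversion(s): (0,1), (0,2), (0,5), (0,6), (0,7), (2,5), (2,7), (3,5), (3,6), (3,7), (4,5), (4,6), (4,7), (6,7). Each pair (i,j) satisfies i < j and arr[i] > arr[j].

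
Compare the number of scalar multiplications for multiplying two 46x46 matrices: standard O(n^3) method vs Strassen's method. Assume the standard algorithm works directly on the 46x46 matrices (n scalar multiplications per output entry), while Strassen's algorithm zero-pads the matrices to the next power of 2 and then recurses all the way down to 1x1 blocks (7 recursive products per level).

Matrix multiplication for 46x46 matrices:

Strassen's algorithm requires power-of-2 dimensions. Pad 46x46 to 64x64 (next power of 2).

Standard algorithm: 46^3 = 97336 multiplications
Strassen's algorithm: 7^(log2(64)) = 7^6 = 117649 multiplications
Difference: 97336 - 117649 = -20313 (Strassen uses MORE here due to padding overhead — for small or just-over-power-of-2 n, padding can outweigh the per-level savings)

Standard: 97336 multiplications (46^3). Strassen: 117649 multiplications (7^6, after padding to 64x64). Strassen reduces 8 recursive multiplications to 7 at each level.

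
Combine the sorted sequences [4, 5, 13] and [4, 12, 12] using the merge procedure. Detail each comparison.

Merging process:

Compare 4 vs 4: take 4 from left. Merged: [4]
Compare 5 vs 4: take 4 from right. Merged: [4, 4]
Compare 5 vs 12: take 5 from left. Merged: [4, 4, 5]
Compare 13 vs 12: take 12 from right. Merged: [4, 4, 5, 12]
Compare 13 vs 12: take 12 from right. Merged: [4, 4, 5, 12, 12]
Append remaining from left: [13]. Merged: [4, 4, 5, 12, 12, 13]

Final merged array: [4, 4, 5, 12, 12, 13]
Total comparisons: 5

The merged array is [4, 4, 5, 12, 12, 13], requiring 5 comparisons. The merge step runs in O(n) time where n is the total number of elements.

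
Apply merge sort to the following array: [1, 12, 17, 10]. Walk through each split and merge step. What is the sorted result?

Merge sort trace:

Split: [1, 12, 17, 10] -> [1, 12] and [17, 10]
  Split: [1, 12] -> [1] and [12]
  Merge: [1] + [12] -> [1, 12]
  Split: [17, 10] -> [17] and [10]
  Merge: [17] + [10] -> [10, 17]
Merge: [1, 12] + [10, 17] -> [1, 10, 12, 17]

Final sorted array: [1, 10, 12, 17]

The merge sort proceeds by recursively splitting the array and merging sorted halves.
After all merges, the sorted array is [1, 10, 12, 17].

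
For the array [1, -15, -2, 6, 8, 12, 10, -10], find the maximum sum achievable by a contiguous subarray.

Using Kadane's algorithm on [1, -15, -2, 6, 8, 12, 10, -10]:

Scanning through the array:
Position 1 (value -15): max_ending_here = -14, max_so_far = 1
Position 2 (value -2): max_ending_here = -2, max_so_far = 1
Position 3 (value 6): max_ending_here = 6, max_so_far = 6
Position 4 (value 8): max_ending_here = 14, max_so_far = 14
Position 5 (value 12): max_ending_here = 26, max_so_far = 26
Position 6 (value 10): max_ending_here = 36, max_so_far = 36
Position 7 (value -10): max_ending_here = 26, max_so_far = 36

Maximum subarray: [6, 8, 12, 10]
Maximum sum: 36

The maximum subarray is [6, 8, 12, 10] with sum 36. This subarray runs from index 3 to index 6.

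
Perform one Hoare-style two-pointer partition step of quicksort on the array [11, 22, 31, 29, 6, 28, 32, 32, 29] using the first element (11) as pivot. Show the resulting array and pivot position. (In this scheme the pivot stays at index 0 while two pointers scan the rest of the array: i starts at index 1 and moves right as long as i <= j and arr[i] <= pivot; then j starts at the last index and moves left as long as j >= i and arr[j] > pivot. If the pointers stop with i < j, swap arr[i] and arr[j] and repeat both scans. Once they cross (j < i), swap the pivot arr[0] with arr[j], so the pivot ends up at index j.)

Hoare-style two-pointer partition with pivot = 11:

Initial array: [11, 22, 31, 29, 6, 28, 32, 32, 29]

Pointers start at i = 1, j = 8.
i stops at index 1 (arr[1]=22 > 11), j stops at index 4 (arr[4]=6 <= 11): swap arr[1] and arr[4], array becomes [11, 6, 31, 29, 22, 28, 32, 32, 29]
i ends at 2, j ends at 1: the pointers have crossed (j < i), so scanning stops.

Swap pivot arr[0] with arr[1] to place pivot at position 1: [6, 11, 31, 29, 22, 28, 32, 32, 29]
Pivot position: 1

After partitioning with pivot 11, the array becomes [6, 11, 31, 29, 22, 28, 32, 32, 29]. The pivot is placed at index 1. All elements to the left of the pivot are <= 11, and all elements to the right are > 11.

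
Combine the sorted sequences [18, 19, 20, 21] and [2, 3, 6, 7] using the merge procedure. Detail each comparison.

Merging process:

Compare 18 vs 2: take 2 from right. Merged: [2]
Compare 18 vs 3: take 3 from right. Merged: [2, 3]
Compare 18 vs 6: take 6 from right. Merged: [2, 3, 6]
Compare 18 vs 7: take 7 from right. Merged: [2, 3, 6, 7]
Append remaining from left: [18, 19, 20, 21]. Merged: [2, 3, 6, 7, 18, 19, 20, 21]

Final merged array: [2, 3, 6, 7, 18, 19, 20, 21]
Total comparisons: 4

The merged array is [2, 3, 6, 7, 18, 19, 20, 21], requiring 4 comparisons. The merge step runs in O(n) time where n is the total number of elements.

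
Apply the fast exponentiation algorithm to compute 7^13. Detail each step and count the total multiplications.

Computing 7^13 by squaring (build up from 7^1; each line after the first costs one multiplication):

7^1 = 7
7^2 = (7^1)^2 = 7^2 = 49
7^3 = 7 * 7^2 = 7 * 49 = 343
7^6 = (7^3)^2 = 343^2 = 117649
7^12 = (7^6)^2 = 117649^2 = 13841287201
7^13 = 7 * 7^12 = 7 * 13841287201 = 96889010407

Result: 96889010407
Multiplications needed: 5 (5 lines after 7^1)

7^13 = 96889010407. Using exponentiation by squaring, this requires 5 multiplications. The key idea: if the exponent is even, square the half-power; if odd, multiply by the base once.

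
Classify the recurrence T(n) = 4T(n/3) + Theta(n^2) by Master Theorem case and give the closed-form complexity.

Master Theorem for T(n) = 4T(n/3) + O(n^2):

a = 4, b = 3, c = 2
log_b(a) = log_3(4) = 1.2619

Case 3: c = 2 > log_3(4) = 1.2619
T(n) = O(n^2) = O(n^2)

For T(n) = 4T(n/3) + O(n^2): log_3(4) = 1.2619. This is Case 3 of the Master Theorem (c > log_b(a), work dominated by root), giving O(n^2).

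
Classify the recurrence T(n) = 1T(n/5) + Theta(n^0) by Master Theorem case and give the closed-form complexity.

Master Theorem for T(n) = 1T(n/5) + O(n^0):

a = 1, b = 5, c = 0
log_b(a) = log_5(1) = 0.0000

Case 2: c = 0 = log_5(1) = 0.0000
T(n) = O(n^0 log n) = O(log n)

For T(n) = 1T(n/5) + O(n^0): log_5(1) = 0.0000. This is Case 2 of the Master Theorem (c = log_b(a), equal work at all levels), giving O(log n).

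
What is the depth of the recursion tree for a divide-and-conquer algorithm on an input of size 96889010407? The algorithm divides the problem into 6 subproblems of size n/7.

For divide and conquer with division factor 7:

Problem sizes at each level:
Level 0: 96889010407
Level 1: 13841287201
Level 2: 1977326743
Level 3: 282475249
Level 4: 40353607
Level 5: 5764801
Level 6: 823543
Level 7: 117649
Level 8: 16807
Level 9: 2401
Level 10: 343
Level 11: 49
Level 12: 7
Level 13: 1

The root is level 0 and the size-1 base case is level 13 (the tree spans levels 0 through 13, i.e. 14 levels counting the root), so the depth is the number of divisions: log_7(96889010407) = 13

The recursion tree depth is log_7(96889010407) = 13. At each level, the problem size is divided by 7, so it takes 13 divisions to reduce to a base case of size 1. The algorithm makes 6 recursive calls at each level.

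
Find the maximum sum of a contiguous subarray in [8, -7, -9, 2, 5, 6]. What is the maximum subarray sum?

Using Kadane's algorithm on [8, -7, -9, 2, 5, 6]:

Scanning through the array:
Position 1 (value -7): max_ending_here = 1, max_so_far = 8
Position 2 (value -9): max_ending_here = -8, max_so_far = 8
Position 3 (value 2): max_ending_here = 2, max_so_far = 8
Position 4 (value 5): max_ending_here = 7, max_so_far = 8
Position 5 (value 6): max_ending_here = 13, max_so_far = 13

Maximum subarray: [2, 5, 6]
Maximum sum: 13

The maximum subarray is [2, 5, 6] with sum 13. This subarray runs from index 3 to index 5.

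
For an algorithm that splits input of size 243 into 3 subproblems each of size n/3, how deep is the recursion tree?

For divide and conquer with division factor 3:

Problem sizes at each level:
Level 0: 243
Level 1: 81
Level 2: 27
Level 3: 9
Level 4: 3
Level 5: 1

The root is level 0 and the size-1 base case is level 5 (the tree spans levels 0 through 5, i.e. 6 levels counting the root), so the depth is the number of divisions: log_3(243) = 5

The recursion tree depth is log_3(243) = 5. At each level, the problem size is divided by 3, so it takes 5 divisions to reduce to a base case of size 1. The algorithm makes 3 recursive calls at each level.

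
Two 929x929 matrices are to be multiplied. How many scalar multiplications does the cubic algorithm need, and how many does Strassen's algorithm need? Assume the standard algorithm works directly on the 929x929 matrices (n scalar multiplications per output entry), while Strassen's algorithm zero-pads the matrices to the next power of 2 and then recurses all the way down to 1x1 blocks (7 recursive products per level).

Matrix multiplication for 929x929 matrices:

Strassen's algorithm requires power-of-2 dimensions. Pad 929x929 to 1024x1024 (next power of 2).

Standard algorithm: 929^3 = 801765089 multiplications
Strassen's algorithm: 7^(log2(1024)) = 7^10 = 282475249 multiplications
Savings: 801765089 - 282475249 = 519289840 multiplications

Standard: 801765089 multiplications (929^3). Strassen: 282475249 multiplications (7^10, after padding to 1024x1024). Strassen reduces 8 recursive multiplications to 7 at each level.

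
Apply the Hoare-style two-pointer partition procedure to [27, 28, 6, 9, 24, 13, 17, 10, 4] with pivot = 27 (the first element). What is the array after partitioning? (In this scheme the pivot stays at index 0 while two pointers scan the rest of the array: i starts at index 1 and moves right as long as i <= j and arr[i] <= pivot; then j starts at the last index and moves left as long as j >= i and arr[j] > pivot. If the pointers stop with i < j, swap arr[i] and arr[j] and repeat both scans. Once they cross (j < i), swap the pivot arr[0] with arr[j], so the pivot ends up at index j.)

Hoare-style two-pointer partition with pivot = 27:

Initial array: [27, 28, 6, 9, 24, 13, 17, 10, 4]

Pointers start at i = 1, j = 8.
i stops at index 1 (arr[1]=28 > 27), j stops at index 8 (arr[8]=4 <= 27): swap arr[1] and arr[8], array becomes [27, 4, 6, 9, 24, 13, 17, 10, 28]
i ends at 8, j ends at 7: the pointers have crossed (j < i), so scanning stops.

Swap pivot arr[0] with arr[7] to place pivot at position 7: [10, 4, 6, 9, 24, 13, 17, 27, 28]
Pivot position: 7

After partitioning with pivot 27, the array becomes [10, 4, 6, 9, 24, 13, 17, 27, 28]. The pivot is placed at index 7. All elements to the left of the pivot are <= 27, and all elements to the right are > 27.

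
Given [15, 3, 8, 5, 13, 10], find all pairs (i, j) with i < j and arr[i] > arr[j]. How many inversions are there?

Finding inversions in [15, 3, 8, 5, 13, 10]:

(0, 1): arr[0]=15 > arr[1]=3
(0, 2): arr[0]=15 > arr[2]=8
(0, 3): arr[0]=15 > arr[3]=5
(0, 4): arr[0]=15 > arr[4]=13
(0, 5): arr[0]=15 > arr[5]=10
(2, 3): arr[2]=8 > arr[3]=5
(4, 5): arr[4]=13 > arr[5]=10

Total inversions: 7

The array has 7 inversion(s): (0,1), (0,2), (0,3), (0,4), (0,5), (2,3), (4,5). Each pair (i,j) satisfies i < j and arr[i] > arr[j].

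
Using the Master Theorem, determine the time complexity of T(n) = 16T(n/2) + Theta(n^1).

Master Theorem for T(n) = 16T(n/2) + O(n^1):

a = 16, b = 2, c = 1
log_b(a) = log_2(16) = 4.0000

Case 1: c = 1 < log_2(16) = 4.0000
T(n) = O(n^(log_2 16)) = O(n^4)

For T(n) = 16T(n/2) + O(n^1): log_2(16) = 4.0000. This is Case 1 of the Master Theorem (c < log_b(a), work dominated by leaves), giving O(n^4).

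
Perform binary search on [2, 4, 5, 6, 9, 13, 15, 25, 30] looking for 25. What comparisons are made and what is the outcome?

Binary search for 25 in [2, 4, 5, 6, 9, 13, 15, 25, 30]:

lo=0, hi=8, mid=4, arr[mid]=9 -> 9 < 25, search right half
lo=5, hi=8, mid=6, arr[mid]=15 -> 15 < 25, search right half
lo=7, hi=8, mid=7, arr[mid]=25 -> Found target at index 7!

Binary search finds 25 at index 7 after 3 comparisons. The search repeatedly halves the search space by comparing with the middle element.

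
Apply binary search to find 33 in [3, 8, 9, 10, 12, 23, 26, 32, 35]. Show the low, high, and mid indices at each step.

Binary search for 33 in [3, 8, 9, 10, 12, 23, 26, 32, 35]:

lo=0, hi=8, mid=4, arr[mid]=12 -> 12 < 33, search right half
lo=5, hi=8, mid=6, arr[mid]=26 -> 26 < 33, search right half
lo=7, hi=8, mid=7, arr[mid]=32 -> 32 < 33, search right half
lo=8, hi=8, mid=8, arr[mid]=35 -> 35 > 33, search left half
lo=8 > hi=7, target 33 not found

Binary search determines that 33 is not in the array after 4 comparisons. The search space was exhausted without finding the target.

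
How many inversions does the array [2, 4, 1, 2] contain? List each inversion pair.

Finding inversions in [2, 4, 1, 2]:

(0, 2): arr[0]=2 > arr[2]=1
(1, 2): arr[1]=4 > arr[2]=1
(1, 3): arr[1]=4 > arr[3]=2

Total inversions: 3

The array has 3 inversion(s): (0,2), (1,2), (1,3). Each pair (i,j) satisfies i < j and arr[i] > arr[j].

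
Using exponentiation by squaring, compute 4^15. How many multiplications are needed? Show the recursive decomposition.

Computing 4^15 by squaring (build up from 4^1; each line after the first costs one multiplication):

4^1 = 4
4^2 = (4^1)^2 = 4^2 = 16
4^3 = 4 * 4^2 = 4 * 16 = 64
4^6 = (4^3)^2 = 64^2 = 4096
4^7 = 4 * 4^6 = 4 * 4096 = 16384
4^14 = (4^7)^2 = 16384^2 = 268435456
4^15 = 4 * 4^14 = 4 * 268435456 = 1073741824

Result: 1073741824
Multiplications needed: 6 (6 lines after 4^1)

4^15 = 1073741824. Using exponentiation by squaring, this requires 6 multiplications. The key idea: if the exponent is even, square the half-power; if odd, multiply by the base once.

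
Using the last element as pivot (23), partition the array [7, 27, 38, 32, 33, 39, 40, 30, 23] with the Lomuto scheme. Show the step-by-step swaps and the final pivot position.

Lomuto partition with pivot = 23:

Initial array: [7, 27, 38, 32, 33, 39, 40, 30, 23]

arr[0]=7 <= 23: swap with position 0, array becomes [7, 27, 38, 32, 33, 39, 40, 30, 23]
arr[1]=27 > 23: no swap
arr[2]=38 > 23: no swap
arr[3]=32 > 23: no swap
arr[4]=33 > 23: no swap
arr[5]=39 > 23: no swap
arr[6]=40 > 23: no swap
arr[7]=30 > 23: no swap

Place pivot at position 1: [7, 23, 38, 32, 33, 39, 40, 30, 27]
Pivot position: 1

After partitioning with pivot 23, the array becomes [7, 23, 38, 32, 33, 39, 40, 30, 27]. The pivot is placed at index 1. All elements to the left of the pivot are <= 23, and all elements to the right are > 23.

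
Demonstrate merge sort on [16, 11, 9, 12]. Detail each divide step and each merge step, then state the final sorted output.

Merge sort trace:

Split: [16, 11, 9, 12] -> [16, 11] and [9, 12]
  Split: [16, 11] -> [16] and [11]
  Merge: [16] + [11] -> [11, 16]
  Split: [9, 12] -> [9] and [12]
  Merge: [9] + [12] -> [9, 12]
Merge: [11, 16] + [9, 12] -> [9, 11, 12, 16]

Final sorted array: [9, 11, 12, 16]

The merge sort proceeds by recursively splitting the array and merging sorted halves.
After all merges, the sorted array is [9, 11, 12, 16].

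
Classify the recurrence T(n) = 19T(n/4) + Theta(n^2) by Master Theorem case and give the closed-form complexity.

Master Theorem for T(n) = 19T(n/4) + O(n^2):

a = 19, b = 4, c = 2
log_b(a) = log_4(19) = 2.1240

Case 1: c = 2 < log_4(19) = 2.1240
T(n) = O(n^(log_4 19))

For T(n) = 19T(n/4) + O(n^2): log_4(19) = 2.1240. This is Case 1 of the Master Theorem (c < log_b(a), work dominated by leaves), giving O(n^(log_4 19)).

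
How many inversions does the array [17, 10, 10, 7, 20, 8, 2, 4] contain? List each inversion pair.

Finding inversions in [17, 10, 10, 7, 20, 8, 2, 4]:

(0, 1): arr[0]=17 > arr[1]=10
(0, 2): arr[0]=17 > arr[2]=10
(0, 3): arr[0]=17 > arr[3]=7
(0, 5): arr[0]=17 > arr[5]=8
(0, 6): arr[0]=17 > arr[6]=2
(0, 7): arr[0]=17 > arr[7]=4
(1, 3): arr[1]=10 > arr[3]=7
(1, 5): arr[1]=10 > arr[5]=8
(1, 6): arr[1]=10 > arr[6]=2
(1, 7): arr[1]=10 > arr[7]=4
(2, 3): arr[2]=10 > arr[3]=7
(2, 5): arr[2]=10 > arr[5]=8
(2, 6): arr[2]=10 > arr[6]=2
(2, 7): arr[2]=10 > arr[7]=4
(3, 6): arr[3]=7 > arr[6]=2
(3, 7): arr[3]=7 > arr[7]=4
(4, 5): arr[4]=20 > arr[5]=8
(4, 6): arr[4]=20 > arr[6]=2
(4, 7): arr[4]=20 > arr[7]=4
(5, 6): arr[5]=8 > arr[6]=2
(5, 7): arr[5]=8 > arr[7]=4

Total inversions: 21

The array has 21 inversion(s): (0,1), (0,2), (0,3), (0,5), (0,6), (0,7), (1,3), (1,5), (1,6), (1,7), (2,3), (2,5), (2,6), (2,7), (3,6), (3,7), (4,5), (4,6), (4,7), (5,6), (5,7). Each pair (i,j) satisfies i < j and arr[i] > arr[j].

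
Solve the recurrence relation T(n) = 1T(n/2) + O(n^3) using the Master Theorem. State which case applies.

Master Theorem for T(n) = 1T(n/2) + O(n^3):

a = 1, b = 2, c = 3
log_b(a) = log_2(1) = 0.0000

Case 3: c = 3 > log_2(1) = 0.0000
T(n) = O(n^3) = O(n^3)

For T(n) = 1T(n/2) + O(n^3): log_2(1) = 0.0000. This is Case 3 of the Master Theorem (c > log_b(a), work dominated by root), giving O(n^3).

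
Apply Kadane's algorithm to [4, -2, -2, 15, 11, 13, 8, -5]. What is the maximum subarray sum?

Using Kadane's algorithm on [4, -2, -2, 15, 11, 13, 8, -5]:

Scanning through the array:
Position 1 (value -2): max_ending_here = 2, max_so_far = 4
Position 2 (value -2): max_ending_here = 0, max_so_far = 4
Position 3 (value 15): max_ending_here = 15, max_so_far = 15
Position 4 (value 11): max_ending_here = 26, max_so_far = 26
Position 5 (value 13): max_ending_here = 39, max_so_far = 39
Position 6 (value 8): max_ending_here = 47, max_so_far = 47
Position 7 (value -5): max_ending_here = 42, max_so_far = 47

Maximum subarray: [4, -2, -2, 15, 11, 13, 8]
Maximum sum: 47

The maximum subarray is [4, -2, -2, 15, 11, 13, 8] with sum 47. This subarray runs from index 0 to index 6.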